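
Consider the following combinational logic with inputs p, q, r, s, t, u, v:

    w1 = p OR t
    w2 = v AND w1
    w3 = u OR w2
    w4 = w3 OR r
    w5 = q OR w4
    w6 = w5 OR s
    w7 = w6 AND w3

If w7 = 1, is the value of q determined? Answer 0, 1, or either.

Both values of q occur among assignments with w7 = 1:
  q=0: p=0, q=0, r=0, s=0, t=0, u=1, v=0
  q=1: p=0, q=1, r=0, s=0, t=0, u=1, v=0

either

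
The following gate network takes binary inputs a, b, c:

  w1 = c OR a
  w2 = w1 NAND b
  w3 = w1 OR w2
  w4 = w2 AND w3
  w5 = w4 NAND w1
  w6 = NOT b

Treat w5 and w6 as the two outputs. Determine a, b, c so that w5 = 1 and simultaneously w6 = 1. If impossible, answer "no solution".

Check with a=0, b=0, c=0:
w1 = c OR a = 0 OR 0 = 0
w2 = w1 NAND b = 0 NAND 0 = 1
w3 = w1 OR w2 = 0 OR 1 = 1
w4 = w2 AND w3 = 1 AND 1 = 1
w5 = w4 NAND w1 = 1 NAND 0 = 1
w6 = NOT b = NOT 0 = 1
So w5 = 1 and w6 = 1.

a=0, b=0, c=0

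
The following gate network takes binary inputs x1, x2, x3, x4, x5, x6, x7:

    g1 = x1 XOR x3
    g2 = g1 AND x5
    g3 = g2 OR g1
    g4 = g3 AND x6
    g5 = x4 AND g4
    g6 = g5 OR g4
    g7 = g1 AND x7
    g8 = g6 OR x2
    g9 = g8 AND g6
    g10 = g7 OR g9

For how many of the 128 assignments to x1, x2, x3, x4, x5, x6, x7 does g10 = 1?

48

g10 = g7 OR g9 must be 1, so at least one of g7, g9 is 1.
Enumerating the 128 input combinations, 48 give g10 = 1 and 80 give g10 = 0.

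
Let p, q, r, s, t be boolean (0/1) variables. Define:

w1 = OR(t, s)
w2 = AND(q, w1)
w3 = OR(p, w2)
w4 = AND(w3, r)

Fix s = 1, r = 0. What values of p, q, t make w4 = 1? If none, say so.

With s = 1, r = 0 fixed, none of the 8 settings of p, q, t give w4 = 1.
For example, with p=1, q=1, t=1:
w1 = OR(t, s) = OR(1, 1) = 1
w2 = AND(q, w1) = AND(1, 1) = 1
w3 = OR(p, w2) = OR(1, 1) = 1
w4 = AND(w3, r) = AND(1, 0) = 0
giving w4 = 0 ≠ 1.

no solution exists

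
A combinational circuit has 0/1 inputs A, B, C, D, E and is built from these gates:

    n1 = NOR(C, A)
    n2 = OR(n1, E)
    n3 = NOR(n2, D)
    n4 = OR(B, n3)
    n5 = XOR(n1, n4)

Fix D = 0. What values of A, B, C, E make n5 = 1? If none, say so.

A=0, B=1, C=1, E=0

Check with D = 0 and A=0, B=1, C=1, E=0:
n1 = NOR(C, A) = NOR(1, 0) = 0
n2 = OR(n1, E) = OR(0, 0) = 0
n3 = NOR(n2, D) = NOR(0, 0) = 1
n4 = OR(B, n3) = OR(1, 1) = 1
n5 = XOR(n1, n4) = XOR(0, 1) = 1
So n5 = 1.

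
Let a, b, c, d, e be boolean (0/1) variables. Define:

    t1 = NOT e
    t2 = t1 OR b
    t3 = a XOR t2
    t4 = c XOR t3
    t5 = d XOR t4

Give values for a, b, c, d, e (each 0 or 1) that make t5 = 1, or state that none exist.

a=0, b=1, c=1, d=1, e=0

Check with a=0, b=1, c=1, d=1, e=0:
t1 = NOT e = NOT 0 = 1
t2 = t1 OR b = 1 OR 1 = 1
t3 = a XOR t2 = 0 XOR 1 = 1
t4 = c XOR t3 = 1 XOR 1 = 0
t5 = d XOR t4 = 1 XOR 0 = 1
So t5 = 1 as required.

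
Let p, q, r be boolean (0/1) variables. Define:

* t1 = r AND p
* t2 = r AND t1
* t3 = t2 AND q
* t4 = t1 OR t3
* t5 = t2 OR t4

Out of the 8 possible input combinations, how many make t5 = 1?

2

t5 = t2 OR t4 must be 1, so at least one of t2, t4 is 1.
Satisfying assignments:
  p=1, q=0, r=1
  p=1, q=1, r=1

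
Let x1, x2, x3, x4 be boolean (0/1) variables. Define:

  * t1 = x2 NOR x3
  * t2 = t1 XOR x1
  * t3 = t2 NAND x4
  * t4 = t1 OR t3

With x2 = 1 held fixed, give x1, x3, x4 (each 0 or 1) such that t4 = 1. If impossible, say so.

x1=1 x3=1 x4=0

t4 = t1 OR t3 must be 1, so at least one of t1, t3 is 1.
Check with x2 = 1 and x1=1, x3=1, x4=0:
t1 = x2 NOR x3 = 1 NOR 1 = 0
t2 = t1 XOR x1 = 0 XOR 1 = 1
t3 = t2 NAND x4 = 1 NAND 0 = 1
t4 = t1 OR t3 = 0 OR 1 = 1
So t4 = 1.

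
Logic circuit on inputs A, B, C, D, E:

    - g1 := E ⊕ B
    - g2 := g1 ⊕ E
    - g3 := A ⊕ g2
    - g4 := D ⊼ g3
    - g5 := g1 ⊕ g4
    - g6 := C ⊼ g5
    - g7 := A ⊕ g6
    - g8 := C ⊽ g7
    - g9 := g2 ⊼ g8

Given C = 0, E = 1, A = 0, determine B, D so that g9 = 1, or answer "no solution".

Check with C = 0, E = 1, A = 0 and B=0, D=1:
g1 = E ⊕ B = 1 ⊕ 0 = 1
g2 = g1 ⊕ E = 1 ⊕ 1 = 0
g3 = A ⊕ g2 = 0 ⊕ 0 = 0
g4 = D ⊼ g3 = 1 ⊼ 0 = 1
g5 = g1 ⊕ g4 = 1 ⊕ 1 = 0
g6 = C ⊼ g5 = 0 ⊼ 0 = 1
g7 = A ⊕ g6 = 0 ⊕ 1 = 1
g8 = C ⊽ g7 = 0 ⊽ 1 = 0
g9 = g2 ⊼ g8 = 0 ⊼ 0 = 1
So g9 = 1.

B=0 D=1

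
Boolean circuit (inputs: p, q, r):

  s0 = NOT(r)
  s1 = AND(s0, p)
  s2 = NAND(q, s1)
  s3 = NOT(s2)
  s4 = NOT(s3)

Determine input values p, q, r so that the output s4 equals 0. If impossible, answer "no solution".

Check with p=1 q=1 r=0:
s0 = NOT(r) = NOT 0 = 1
s1 = AND(s0, p) = AND(1, 1) = 1
s2 = NAND(q, s1) = NAND(1, 1) = 0
s3 = NOT(s2) = NOT 0 = 1
s4 = NOT(s3) = NOT 1 = 0
So s4 = 0 as required.

p=1 q=1 r=0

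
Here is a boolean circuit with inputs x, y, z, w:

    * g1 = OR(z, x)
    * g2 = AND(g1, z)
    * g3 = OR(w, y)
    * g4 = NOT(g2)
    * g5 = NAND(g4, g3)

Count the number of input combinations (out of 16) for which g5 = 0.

g5 = NAND(g4, g3) must be 0, so both g4 = 1 and g3 = 1.
g4 = NOT(g2) must be 1, so g2 = 0.
g3 = OR(w, y) must be 1, so at least one of w, y is 1.
Satisfying assignments:
  x=0, y=0, z=0, w=1
  x=0, y=1, z=0, w=0
  x=0, y=1, z=0, w=1
  x=1, y=0, z=0, w=1
  x=1, y=1, z=0, w=0
  x=1, y=1, z=0, w=1

6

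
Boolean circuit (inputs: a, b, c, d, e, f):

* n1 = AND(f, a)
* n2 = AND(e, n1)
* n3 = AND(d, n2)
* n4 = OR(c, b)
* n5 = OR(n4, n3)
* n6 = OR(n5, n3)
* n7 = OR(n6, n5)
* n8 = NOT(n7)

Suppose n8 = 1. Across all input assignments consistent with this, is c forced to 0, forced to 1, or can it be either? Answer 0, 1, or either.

0

n8 = NOT(n7) must be 1, so n7 = 0.
n7 = OR(n6, n5) must be 0, so both n6 = 0 and n5 = 0.
n6 = OR(n5, n3) must be 0, so both n5 = 0 and n3 = 0.
Every assignment with n8 = 1 has c = 0; there are 15 such assignment(s).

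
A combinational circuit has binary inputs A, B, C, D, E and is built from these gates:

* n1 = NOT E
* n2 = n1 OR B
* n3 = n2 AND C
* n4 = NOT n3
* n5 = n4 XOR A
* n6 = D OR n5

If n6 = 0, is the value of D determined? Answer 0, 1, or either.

n6 = D OR n5 must be 0, so both D = 0 and n5 = 0.
Every assignment with n6 = 0 has D = 0; there are 8 such assignment(s).

0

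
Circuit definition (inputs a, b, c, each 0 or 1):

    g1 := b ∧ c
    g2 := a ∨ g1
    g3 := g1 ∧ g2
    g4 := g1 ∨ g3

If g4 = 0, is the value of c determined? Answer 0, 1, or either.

either

Both values of c occur among assignments with g4 = 0:
  c=0: a=0, b=0, c=0
  c=1: a=0, b=0, c=1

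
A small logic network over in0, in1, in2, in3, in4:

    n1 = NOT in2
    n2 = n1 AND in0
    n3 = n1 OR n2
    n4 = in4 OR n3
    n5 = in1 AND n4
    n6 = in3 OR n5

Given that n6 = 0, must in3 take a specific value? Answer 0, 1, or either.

0

n6 = in3 OR n5 must be 0, so both in3 = 0 and n5 = 0.
Every assignment with n6 = 0 has in3 = 0; there are 10 such assignment(s).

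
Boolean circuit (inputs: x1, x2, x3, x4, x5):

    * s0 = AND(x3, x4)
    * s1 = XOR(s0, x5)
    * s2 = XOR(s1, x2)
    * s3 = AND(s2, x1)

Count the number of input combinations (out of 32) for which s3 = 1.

s3 = AND(s2, x1) must be 1, so both s2 = 1 and x1 = 1.
s2 = XOR(s1, x2) must be 1, so s1 and x2 differ.
Enumerating the 32 input combinations, 8 give s3 = 1 and 24 give s3 = 0.

8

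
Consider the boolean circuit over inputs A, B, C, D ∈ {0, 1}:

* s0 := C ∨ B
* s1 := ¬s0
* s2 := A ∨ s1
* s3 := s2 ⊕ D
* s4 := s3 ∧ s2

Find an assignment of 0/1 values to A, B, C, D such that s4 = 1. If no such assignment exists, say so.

s4 = s3 ∧ s2 must be 1, so both s3 = 1 and s2 = 1.
s3 = s2 ⊕ D must be 1, so s2 and D differ.
Check with A=1, B=0, C=0, D=0:
s0 = C ∨ B = 0 ∨ 0 = 0
s1 = ¬s0 = ¬0 = 1
s2 = A ∨ s1 = 1 ∨ 1 = 1
s3 = s2 ⊕ D = 1 ⊕ 0 = 1
s4 = s3 ∧ s2 = 1 ∧ 1 = 1
So s4 = 1 as required.

A=1, B=0, C=0, D=0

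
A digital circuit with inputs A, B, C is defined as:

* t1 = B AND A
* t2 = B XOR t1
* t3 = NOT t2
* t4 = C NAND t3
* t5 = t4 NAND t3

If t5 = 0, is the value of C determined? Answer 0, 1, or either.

t5 = t4 NAND t3 must be 0, so both t4 = 1 and t3 = 1.
t4 = C NAND t3 must be 1, so at least one of C, t3 is 0.
Every assignment with t5 = 0 has C = 0; there are 3 such assignment(s).
  A=0, B=0, C=0
  A=1, B=0, C=0
  A=1, B=1, C=0

0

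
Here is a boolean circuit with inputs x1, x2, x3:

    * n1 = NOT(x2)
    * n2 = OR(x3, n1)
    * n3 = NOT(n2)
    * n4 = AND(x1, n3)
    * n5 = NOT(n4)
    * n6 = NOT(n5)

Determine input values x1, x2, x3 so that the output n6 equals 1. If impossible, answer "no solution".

x1=1, x2=1, x3=0

n6 = NOT(n5) must be 1, so n5 = 0.
n5 = NOT(n4) must be 0, so n4 = 1.
Check with x1=1, x2=1, x3=0:
n1 = NOT(x2) = NOT 1 = 0
n2 = OR(x3, n1) = OR(0, 0) = 0
n3 = NOT(n2) = NOT 0 = 1
n4 = AND(x1, n3) = AND(1, 1) = 1
n5 = NOT(n4) = NOT 1 = 0
n6 = NOT(n5) = NOT 0 = 1
So n6 = 1 as required.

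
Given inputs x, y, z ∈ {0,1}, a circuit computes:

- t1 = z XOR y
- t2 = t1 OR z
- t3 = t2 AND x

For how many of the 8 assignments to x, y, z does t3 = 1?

3

t3 = t2 AND x must be 1, so both t2 = 1 and x = 1.
t2 = t1 OR z must be 1, so at least one of t1, z is 1.
Satisfying assignments:
  x=1, y=0, z=1
  x=1, y=1, z=0
  x=1, y=1, z=1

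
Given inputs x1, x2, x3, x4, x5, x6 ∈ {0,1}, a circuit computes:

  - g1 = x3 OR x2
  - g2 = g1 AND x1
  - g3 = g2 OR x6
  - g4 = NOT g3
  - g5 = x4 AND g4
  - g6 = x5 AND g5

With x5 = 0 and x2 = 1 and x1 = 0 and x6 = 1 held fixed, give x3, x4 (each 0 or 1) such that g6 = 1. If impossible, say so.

no solution exists

With x5 = 0 and x2 = 1 and x1 = 0 and x6 = 1 fixed, none of the 4 settings of x3, x4 give g6 = 1.
For example, with x3=1, x4=1:
g1 = x3 OR x2 = 1 OR 1 = 1
g2 = g1 AND x1 = 1 AND 0 = 0
g3 = g2 OR x6 = 0 OR 1 = 1
g4 = NOT g3 = NOT 1 = 0
g5 = x4 AND g4 = 1 AND 0 = 0
g6 = x5 AND g5 = 0 AND 0 = 0
giving g6 = 0 ≠ 1.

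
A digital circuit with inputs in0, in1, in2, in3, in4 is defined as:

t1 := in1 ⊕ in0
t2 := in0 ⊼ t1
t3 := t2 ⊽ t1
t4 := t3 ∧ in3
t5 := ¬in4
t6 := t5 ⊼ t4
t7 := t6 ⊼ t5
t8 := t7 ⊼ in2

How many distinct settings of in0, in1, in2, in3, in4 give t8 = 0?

t8 = t7 ⊼ in2 must be 0, so both t7 = 1 and in2 = 1.
t7 = t6 ⊼ t5 must be 1, so at least one of t6, t5 is 0.
Enumerating the 32 input combinations, 8 give t8 = 0 and 24 give t8 = 1.

8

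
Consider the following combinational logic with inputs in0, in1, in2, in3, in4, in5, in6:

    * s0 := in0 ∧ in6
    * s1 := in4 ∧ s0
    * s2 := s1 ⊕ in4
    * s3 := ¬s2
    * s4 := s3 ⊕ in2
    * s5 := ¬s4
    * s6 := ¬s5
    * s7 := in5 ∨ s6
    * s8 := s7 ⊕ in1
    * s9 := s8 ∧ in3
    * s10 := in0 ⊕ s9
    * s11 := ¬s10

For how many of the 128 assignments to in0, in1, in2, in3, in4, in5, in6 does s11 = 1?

64

s11 = ¬s10 must be 1, so s10 = 0.
s10 = in0 ⊕ s9 must be 0, so in0 and s9 are equal.
Enumerating the 128 input combinations, 64 give s11 = 1 and 64 give s11 = 0.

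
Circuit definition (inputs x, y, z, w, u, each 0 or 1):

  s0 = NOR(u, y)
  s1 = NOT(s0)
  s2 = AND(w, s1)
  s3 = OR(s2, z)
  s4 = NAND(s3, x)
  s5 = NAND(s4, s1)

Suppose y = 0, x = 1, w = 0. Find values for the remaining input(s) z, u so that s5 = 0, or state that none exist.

z=0 u=1

Check with y = 0, x = 1, w = 0 and z=0, u=1:
s0 = NOR(u, y) = NOR(1, 0) = 0
s1 = NOT(s0) = NOT 0 = 1
s2 = AND(w, s1) = AND(0, 1) = 0
s3 = OR(s2, z) = OR(0, 0) = 0
s4 = NAND(s3, x) = NAND(0, 1) = 1
s5 = NAND(s4, s1) = NAND(1, 1) = 0
So s5 = 0.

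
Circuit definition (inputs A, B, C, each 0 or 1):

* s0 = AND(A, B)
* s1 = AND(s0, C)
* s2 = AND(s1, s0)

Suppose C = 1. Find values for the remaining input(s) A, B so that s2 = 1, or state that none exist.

Check with C = 1 and A=1, B=1:
s0 = AND(A, B) = AND(1, 1) = 1
s1 = AND(s0, C) = AND(1, 1) = 1
s2 = AND(s1, s0) = AND(1, 1) = 1
So s2 = 1.

A=1, B=1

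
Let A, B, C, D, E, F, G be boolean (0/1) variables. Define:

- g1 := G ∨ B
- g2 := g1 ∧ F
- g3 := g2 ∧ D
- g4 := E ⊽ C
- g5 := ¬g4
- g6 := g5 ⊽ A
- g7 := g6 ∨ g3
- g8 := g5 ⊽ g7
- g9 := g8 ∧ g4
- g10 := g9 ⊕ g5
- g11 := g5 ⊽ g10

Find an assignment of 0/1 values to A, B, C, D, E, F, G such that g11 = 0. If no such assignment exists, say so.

A=0 B=0 C=1 D=0 E=0 F=0 G=1

g11 = g5 ⊽ g10 must be 0, so at least one of g5, g10 is 1.
Check with A=0 B=0 C=1 D=0 E=0 F=0 G=1:
g1 = G ∨ B = 1 ∨ 0 = 1
g2 = g1 ∧ F = 1 ∧ 0 = 0
g3 = g2 ∧ D = 0 ∧ 0 = 0
g4 = E ⊽ C = 0 ⊽ 1 = 0
g5 = ¬g4 = ¬0 = 1
g6 = g5 ⊽ A = 1 ⊽ 0 = 0
g7 = g6 ∨ g3 = 0 ∨ 0 = 0
g8 = g5 ⊽ g7 = 1 ⊽ 0 = 0
g9 = g8 ∧ g4 = 0 ∧ 0 = 0
g10 = g9 ⊕ g5 = 0 ⊕ 1 = 1
g11 = g5 ⊽ g10 = 1 ⊽ 1 = 0
So g11 = 0 as required.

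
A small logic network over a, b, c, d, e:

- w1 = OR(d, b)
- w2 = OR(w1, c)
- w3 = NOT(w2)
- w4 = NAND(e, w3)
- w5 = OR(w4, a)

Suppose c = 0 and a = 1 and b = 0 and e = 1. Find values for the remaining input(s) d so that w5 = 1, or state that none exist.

w5 = OR(w4, a) must be 1, so at least one of w4, a is 1.
Check with c = 0 and a = 1 and b = 0 and e = 1 and d=0:
w1 = OR(d, b) = OR(0, 0) = 0
w2 = OR(w1, c) = OR(0, 0) = 0
w3 = NOT(w2) = NOT 0 = 1
w4 = NAND(e, w3) = NAND(1, 1) = 0
w5 = OR(w4, a) = OR(0, 1) = 1
So w5 = 1.

d=0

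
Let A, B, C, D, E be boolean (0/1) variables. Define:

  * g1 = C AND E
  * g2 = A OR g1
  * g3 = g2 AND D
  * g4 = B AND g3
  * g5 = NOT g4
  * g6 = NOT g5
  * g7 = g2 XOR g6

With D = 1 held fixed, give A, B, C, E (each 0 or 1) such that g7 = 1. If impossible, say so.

Check with D = 1 and A=1, B=0, C=1, E=0:
g1 = C AND E = 1 AND 0 = 0
g2 = A OR g1 = 1 OR 0 = 1
g3 = g2 AND D = 1 AND 1 = 1
g4 = B AND g3 = 0 AND 1 = 0
g5 = NOT g4 = NOT 0 = 1
g6 = NOT g5 = NOT 1 = 0
g7 = g2 XOR g6 = 1 XOR 0 = 1
So g7 = 1.

A=1, B=0, C=1, E=0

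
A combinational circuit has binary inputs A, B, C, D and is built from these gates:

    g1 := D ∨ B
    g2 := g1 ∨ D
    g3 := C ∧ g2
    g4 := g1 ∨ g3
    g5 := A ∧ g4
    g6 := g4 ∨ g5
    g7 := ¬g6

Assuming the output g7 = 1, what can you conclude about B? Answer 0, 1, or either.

g7 = ¬g6 must be 1, so g6 = 0.
Every assignment with g7 = 1 has B = 0; there are 4 such assignment(s).
  A=0, B=0, C=0, D=0
  A=0, B=0, C=1, D=0
  A=1, B=0, C=0, D=0
  A=1, B=0, C=1, D=0

0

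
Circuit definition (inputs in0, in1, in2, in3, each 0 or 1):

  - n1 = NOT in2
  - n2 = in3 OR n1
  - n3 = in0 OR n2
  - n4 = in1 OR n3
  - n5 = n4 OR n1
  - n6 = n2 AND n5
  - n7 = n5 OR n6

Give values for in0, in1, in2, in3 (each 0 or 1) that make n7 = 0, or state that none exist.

n7 = n5 OR n6 must be 0, so both n5 = 0 and n6 = 0.
n5 = n4 OR n1 must be 0, so both n4 = 0 and n1 = 0.
n6 = n2 AND n5 must be 0, so at least one of n2, n5 is 0.
Check with in0=0, in1=0, in2=1, in3=0:
n1 = NOT in2 = NOT 1 = 0
n2 = in3 OR n1 = 0 OR 0 = 0
n3 = in0 OR n2 = 0 OR 0 = 0
n4 = in1 OR n3 = 0 OR 0 = 0
n5 = n4 OR n1 = 0 OR 0 = 0
n6 = n2 AND n5 = 0 AND 0 = 0
n7 = n5 OR n6 = 0 OR 0 = 0
So n7 = 0 as required.

in0=0, in1=0, in2=1, in3=0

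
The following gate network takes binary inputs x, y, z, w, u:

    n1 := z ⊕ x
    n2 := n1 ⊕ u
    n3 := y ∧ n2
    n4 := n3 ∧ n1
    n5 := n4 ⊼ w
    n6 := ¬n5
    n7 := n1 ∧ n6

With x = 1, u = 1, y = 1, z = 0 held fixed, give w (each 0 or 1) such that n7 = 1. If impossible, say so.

With x = 1, u = 1, y = 1, z = 0 fixed, none of the 2 settings of w give n7 = 1.
For example, with w=1:
n1 = z ⊕ x = 0 ⊕ 1 = 1
n2 = n1 ⊕ u = 1 ⊕ 1 = 0
n3 = y ∧ n2 = 1 ∧ 0 = 0
n4 = n3 ∧ n1 = 0 ∧ 1 = 0
n5 = n4 ⊼ w = 0 ⊼ 1 = 1
n6 = ¬n5 = ¬1 = 0
n7 = n1 ∧ n6 = 1 ∧ 0 = 0
giving n7 = 0 ≠ 1.

no solution exists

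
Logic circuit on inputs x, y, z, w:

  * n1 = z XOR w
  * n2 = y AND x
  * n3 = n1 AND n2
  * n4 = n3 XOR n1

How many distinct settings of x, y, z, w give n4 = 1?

6

n4 = n3 XOR n1 must be 1, so n3 and n1 differ.
Satisfying assignments:
  x=0, y=0, z=0, w=1
  x=0, y=0, z=1, w=0
  x=0, y=1, z=0, w=1
  x=0, y=1, z=1, w=0
  x=1, y=0, z=0, w=1
  x=1, y=0, z=1, w=0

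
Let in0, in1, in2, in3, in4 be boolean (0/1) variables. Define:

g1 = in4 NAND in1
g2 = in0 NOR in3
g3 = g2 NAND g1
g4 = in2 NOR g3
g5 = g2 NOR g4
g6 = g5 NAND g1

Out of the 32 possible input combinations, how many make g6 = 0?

18

g6 = g5 NAND g1 must be 0, so both g5 = 1 and g1 = 1.
g5 = g2 NOR g4 must be 1, so both g2 = 0 and g4 = 0.
g1 = in4 NAND in1 must be 1, so at least one of in4, in1 is 0.
Enumerating the 32 input combinations, 18 give g6 = 0 and 14 give g6 = 1.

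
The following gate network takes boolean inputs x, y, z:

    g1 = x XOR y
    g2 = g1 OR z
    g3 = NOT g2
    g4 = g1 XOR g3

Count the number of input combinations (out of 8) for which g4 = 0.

g4 = g1 XOR g3 must be 0, so g1 and g3 are equal.
Satisfying assignments:
  x=0, y=0, z=1
  x=1, y=1, z=1

2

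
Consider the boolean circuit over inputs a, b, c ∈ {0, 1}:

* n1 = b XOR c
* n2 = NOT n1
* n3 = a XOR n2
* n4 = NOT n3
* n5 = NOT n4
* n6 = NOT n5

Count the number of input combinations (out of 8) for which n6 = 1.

n6 = NOT n5 must be 1, so n5 = 0.
Satisfying assignments:
  a=0, b=0, c=1
  a=0, b=1, c=0
  a=1, b=0, c=0
  a=1, b=1, c=1

4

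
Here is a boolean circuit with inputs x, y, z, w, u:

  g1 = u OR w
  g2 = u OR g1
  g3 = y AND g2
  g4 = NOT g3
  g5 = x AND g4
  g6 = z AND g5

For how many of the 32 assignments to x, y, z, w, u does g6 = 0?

27

g6 = z AND g5 must be 0, so at least one of z, g5 is 0.
Enumerating the 32 input combinations, 27 give g6 = 0 and 5 give g6 = 1.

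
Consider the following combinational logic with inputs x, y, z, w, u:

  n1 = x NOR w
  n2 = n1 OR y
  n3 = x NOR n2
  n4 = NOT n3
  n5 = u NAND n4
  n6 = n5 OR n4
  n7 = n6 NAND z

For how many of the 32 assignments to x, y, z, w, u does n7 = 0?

16

n7 = n6 NAND z must be 0, so both n6 = 1 and z = 1.
n6 = n5 OR n4 must be 1, so at least one of n5, n4 is 1.
Enumerating the 32 input combinations, 16 give n7 = 0 and 16 give n7 = 1.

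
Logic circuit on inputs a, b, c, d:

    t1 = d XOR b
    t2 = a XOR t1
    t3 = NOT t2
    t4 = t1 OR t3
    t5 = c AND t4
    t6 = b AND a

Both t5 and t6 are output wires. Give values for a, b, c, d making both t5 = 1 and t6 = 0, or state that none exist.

a=1 b=0 c=1 d=1

Check with a=1 b=0 c=1 d=1:
t1 = d XOR b = 1 XOR 0 = 1
t2 = a XOR t1 = 1 XOR 1 = 0
t3 = NOT t2 = NOT 0 = 1
t4 = t1 OR t3 = 1 OR 1 = 1
t5 = c AND t4 = 1 AND 1 = 1
t6 = b AND a = 0 AND 1 = 0
So t5 = 1 and t6 = 0.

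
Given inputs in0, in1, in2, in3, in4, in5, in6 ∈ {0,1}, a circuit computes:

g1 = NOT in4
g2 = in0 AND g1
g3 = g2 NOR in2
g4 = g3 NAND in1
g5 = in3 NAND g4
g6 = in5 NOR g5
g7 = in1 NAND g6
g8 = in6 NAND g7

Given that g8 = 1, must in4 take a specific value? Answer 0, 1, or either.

either

Both values of in4 occur among assignments with g8 = 1:
  in4=0: in0=0, in1=0, in2=0, in3=0, in4=0, in5=0, in6=0
  in4=1: in0=0, in1=0, in2=0, in3=0, in4=1, in5=0, in6=0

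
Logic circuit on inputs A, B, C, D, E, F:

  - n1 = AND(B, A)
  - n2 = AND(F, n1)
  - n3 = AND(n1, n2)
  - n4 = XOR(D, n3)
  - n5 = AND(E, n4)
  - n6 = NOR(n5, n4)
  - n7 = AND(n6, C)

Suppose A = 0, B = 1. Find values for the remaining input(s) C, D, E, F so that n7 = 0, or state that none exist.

C=1, D=1, E=1, F=0

n7 = AND(n6, C) must be 0, so at least one of n6, C is 0.
Check with A = 0, B = 1 and C=1, D=1, E=1, F=0:
n1 = AND(B, A) = AND(1, 0) = 0
n2 = AND(F, n1) = AND(0, 0) = 0
n3 = AND(n1, n2) = AND(0, 0) = 0
n4 = XOR(D, n3) = XOR(1, 0) = 1
n5 = AND(E, n4) = AND(1, 1) = 1
n6 = NOR(n5, n4) = NOR(1, 1) = 0
n7 = AND(n6, C) = AND(0, 1) = 0
So n7 = 0.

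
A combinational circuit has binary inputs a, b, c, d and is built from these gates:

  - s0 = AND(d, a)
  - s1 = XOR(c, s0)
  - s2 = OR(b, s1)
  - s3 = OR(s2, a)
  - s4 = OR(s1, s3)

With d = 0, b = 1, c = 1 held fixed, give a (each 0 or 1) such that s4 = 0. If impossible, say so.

With d = 0, b = 1, c = 1 fixed, none of the 2 settings of a give s4 = 0.
For example, with a=1:
s0 = AND(d, a) = AND(0, 1) = 0
s1 = XOR(c, s0) = XOR(1, 0) = 1
s2 = OR(b, s1) = OR(1, 1) = 1
s3 = OR(s2, a) = OR(1, 1) = 1
s4 = OR(s1, s3) = OR(1, 1) = 1
giving s4 = 1 ≠ 0.

no solution exists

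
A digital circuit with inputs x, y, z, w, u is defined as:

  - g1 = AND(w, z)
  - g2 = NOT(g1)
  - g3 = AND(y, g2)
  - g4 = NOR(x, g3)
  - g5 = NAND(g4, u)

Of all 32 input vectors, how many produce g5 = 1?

27

g5 = NAND(g4, u) must be 1, so at least one of g4, u is 0.
Enumerating the 32 input combinations, 27 give g5 = 1 and 5 give g5 = 0.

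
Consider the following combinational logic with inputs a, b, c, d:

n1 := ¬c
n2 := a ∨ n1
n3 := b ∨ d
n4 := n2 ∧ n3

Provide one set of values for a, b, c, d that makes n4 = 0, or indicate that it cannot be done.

n4 = n2 ∧ n3 must be 0, so at least one of n2, n3 is 0.
Check with a=1 b=0 c=0 d=0:
n1 = ¬c = ¬0 = 1
n2 = a ∨ n1 = 1 ∨ 1 = 1
n3 = b ∨ d = 0 ∨ 0 = 0
n4 = n2 ∧ n3 = 1 ∧ 0 = 0
So n4 = 0 as required.

a=1 b=0 c=0 d=0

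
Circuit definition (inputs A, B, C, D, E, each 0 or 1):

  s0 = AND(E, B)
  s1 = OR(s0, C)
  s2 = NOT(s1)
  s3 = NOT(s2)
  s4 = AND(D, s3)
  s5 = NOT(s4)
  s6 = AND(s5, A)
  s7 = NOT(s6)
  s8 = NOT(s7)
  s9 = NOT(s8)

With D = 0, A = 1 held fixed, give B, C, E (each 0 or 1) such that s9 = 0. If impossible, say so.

B=1 C=0 E=0

s9 = NOT(s8) must be 0, so s8 = 1.
Check with D = 0, A = 1 and B=1, C=0, E=0:
s0 = AND(E, B) = AND(0, 1) = 0
s1 = OR(s0, C) = OR(0, 0) = 0
s2 = NOT(s1) = NOT 0 = 1
s3 = NOT(s2) = NOT 1 = 0
s4 = AND(D, s3) = AND(0, 0) = 0
s5 = NOT(s4) = NOT 0 = 1
s6 = AND(s5, A) = AND(1, 1) = 1
s7 = NOT(s6) = NOT 1 = 0
s8 = NOT(s7) = NOT 0 = 1
s9 = NOT(s8) = NOT 1 = 0
So s9 = 0.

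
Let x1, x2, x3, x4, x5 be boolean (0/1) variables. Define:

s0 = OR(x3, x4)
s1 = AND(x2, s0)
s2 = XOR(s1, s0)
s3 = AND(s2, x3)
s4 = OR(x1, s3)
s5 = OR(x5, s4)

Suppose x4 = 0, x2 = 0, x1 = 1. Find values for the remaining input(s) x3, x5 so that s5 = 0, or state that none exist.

With x4 = 0, x2 = 0, x1 = 1 fixed, none of the 4 settings of x3, x5 give s5 = 0.
For example, with x3=0, x5=1:
s0 = OR(x3, x4) = OR(0, 0) = 0
s1 = AND(x2, s0) = AND(0, 0) = 0
s2 = XOR(s1, s0) = XOR(0, 0) = 0
s3 = AND(s2, x3) = AND(0, 0) = 0
s4 = OR(x1, s3) = OR(1, 0) = 1
s5 = OR(x5, s4) = OR(1, 1) = 1
giving s5 = 1 ≠ 0.

no solution exists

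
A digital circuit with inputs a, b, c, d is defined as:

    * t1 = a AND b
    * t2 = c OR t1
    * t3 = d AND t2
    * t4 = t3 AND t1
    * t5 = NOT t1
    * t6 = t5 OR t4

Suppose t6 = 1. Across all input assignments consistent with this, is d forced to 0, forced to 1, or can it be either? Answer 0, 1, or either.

either

Both values of d occur among assignments with t6 = 1:
  d=0: a=0, b=0, c=0, d=0
  d=1: a=0, b=0, c=0, d=1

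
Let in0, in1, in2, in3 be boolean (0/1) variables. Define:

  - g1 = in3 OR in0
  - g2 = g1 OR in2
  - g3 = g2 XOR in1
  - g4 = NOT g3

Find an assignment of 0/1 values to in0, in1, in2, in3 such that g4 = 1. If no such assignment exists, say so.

in0=1, in1=1, in2=0, in3=0

g4 = NOT g3 must be 1, so g3 = 0.
g3 = g2 XOR in1 must be 0, so g2 and in1 are equal.
Check with in0=1, in1=1, in2=0, in3=0:
g1 = in3 OR in0 = 0 OR 1 = 1
g2 = g1 OR in2 = 1 OR 0 = 1
g3 = g2 XOR in1 = 1 XOR 1 = 0
g4 = NOT g3 = NOT 0 = 1
So g4 = 1 as required.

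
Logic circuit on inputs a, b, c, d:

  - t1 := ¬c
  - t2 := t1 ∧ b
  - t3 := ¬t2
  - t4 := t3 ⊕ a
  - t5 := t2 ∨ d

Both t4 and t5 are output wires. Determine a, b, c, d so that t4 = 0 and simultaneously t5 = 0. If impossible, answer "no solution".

Check with a=1, b=0, c=1, d=0:
t1 = ¬c = ¬1 = 0
t2 = t1 ∧ b = 0 ∧ 0 = 0
t3 = ¬t2 = ¬0 = 1
t4 = t3 ⊕ a = 1 ⊕ 1 = 0
t5 = t2 ∨ d = 0 ∨ 0 = 0
So t4 = 0 and t5 = 0.

a=1, b=0, c=1, d=0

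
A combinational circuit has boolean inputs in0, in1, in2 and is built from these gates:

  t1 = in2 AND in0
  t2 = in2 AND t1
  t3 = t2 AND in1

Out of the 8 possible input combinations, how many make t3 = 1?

t3 = t2 AND in1 must be 1, so both t2 = 1 and in1 = 1.
t2 = in2 AND t1 must be 1, so both in2 = 1 and t1 = 1.
Satisfying assignments:
  in0=1, in1=1, in2=1

1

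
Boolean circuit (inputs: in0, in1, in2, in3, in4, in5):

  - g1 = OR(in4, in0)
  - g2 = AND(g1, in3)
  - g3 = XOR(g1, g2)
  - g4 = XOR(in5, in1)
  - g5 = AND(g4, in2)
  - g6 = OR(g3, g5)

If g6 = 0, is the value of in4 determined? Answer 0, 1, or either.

Both values of in4 occur among assignments with g6 = 0:
  in4=0: in0=0, in1=0, in2=0, in3=0, in4=0, in5=0
  in4=1: in0=0, in1=0, in2=0, in3=1, in4=1, in5=0

either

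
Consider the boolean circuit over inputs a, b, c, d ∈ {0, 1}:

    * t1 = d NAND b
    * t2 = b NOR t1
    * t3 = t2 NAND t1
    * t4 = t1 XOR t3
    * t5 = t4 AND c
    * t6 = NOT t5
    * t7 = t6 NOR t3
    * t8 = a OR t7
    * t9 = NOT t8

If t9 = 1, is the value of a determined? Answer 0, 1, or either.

t9 = NOT t8 must be 1, so t8 = 0.
Every assignment with t9 = 1 has a = 0; there are 8 such assignment(s).

0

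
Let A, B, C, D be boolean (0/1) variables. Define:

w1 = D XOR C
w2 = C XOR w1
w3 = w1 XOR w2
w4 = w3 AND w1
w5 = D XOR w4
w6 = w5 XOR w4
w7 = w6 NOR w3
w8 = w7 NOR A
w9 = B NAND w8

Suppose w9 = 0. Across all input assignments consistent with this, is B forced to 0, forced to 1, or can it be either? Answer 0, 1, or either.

1

w9 = B NAND w8 must be 0, so both B = 1 and w8 = 1.
Every assignment with w9 = 0 has B = 1; there are 3 such assignment(s).
  A=0, B=1, C=0, D=1
  A=0, B=1, C=1, D=0
  A=0, B=1, C=1, D=1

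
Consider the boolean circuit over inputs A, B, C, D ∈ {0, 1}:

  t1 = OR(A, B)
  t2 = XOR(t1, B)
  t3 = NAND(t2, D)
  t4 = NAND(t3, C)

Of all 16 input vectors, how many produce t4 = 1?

t4 = NAND(t3, C) must be 1, so at least one of t3, C is 0.
Enumerating the 16 input combinations, 9 give t4 = 1 and 7 give t4 = 0.

9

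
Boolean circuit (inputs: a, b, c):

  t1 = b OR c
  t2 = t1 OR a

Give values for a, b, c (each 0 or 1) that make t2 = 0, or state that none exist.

a=0, b=0, c=0

t2 = t1 OR a must be 0, so both t1 = 0 and a = 0.
Check with a=0, b=0, c=0:
t1 = b OR c = 0 OR 0 = 0
t2 = t1 OR a = 0 OR 0 = 0
So t2 = 0 as required.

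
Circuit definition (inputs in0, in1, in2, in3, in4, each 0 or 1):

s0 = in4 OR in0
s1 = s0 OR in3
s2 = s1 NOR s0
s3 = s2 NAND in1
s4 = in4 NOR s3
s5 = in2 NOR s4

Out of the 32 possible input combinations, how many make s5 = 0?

17

s5 = in2 NOR s4 must be 0, so at least one of in2, s4 is 1.
Enumerating the 32 input combinations, 17 give s5 = 0 and 15 give s5 = 1.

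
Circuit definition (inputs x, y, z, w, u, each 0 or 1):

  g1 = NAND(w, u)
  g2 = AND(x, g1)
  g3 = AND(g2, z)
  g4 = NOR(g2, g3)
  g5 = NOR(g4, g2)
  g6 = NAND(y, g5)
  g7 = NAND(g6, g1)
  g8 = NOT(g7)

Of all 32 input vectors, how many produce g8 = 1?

g8 = NOT(g7) must be 1, so g7 = 0.
Enumerating the 32 input combinations, 24 give g8 = 1 and 8 give g8 = 0.

24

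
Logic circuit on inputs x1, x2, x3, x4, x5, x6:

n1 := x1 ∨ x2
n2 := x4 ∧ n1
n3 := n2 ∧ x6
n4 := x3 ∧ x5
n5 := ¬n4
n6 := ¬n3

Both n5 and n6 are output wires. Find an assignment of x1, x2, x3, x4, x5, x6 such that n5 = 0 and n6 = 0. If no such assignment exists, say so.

x1=1, x2=0, x3=1, x4=1, x5=1, x6=1

Check with x1=1, x2=0, x3=1, x4=1, x5=1, x6=1:
n1 = x1 ∨ x2 = 1 ∨ 0 = 1
n2 = x4 ∧ n1 = 1 ∧ 1 = 1
n3 = n2 ∧ x6 = 1 ∧ 1 = 1
n4 = x3 ∧ x5 = 1 ∧ 1 = 1
n5 = ¬n4 = ¬1 = 0
n6 = ¬n3 = ¬1 = 0
So n5 = 0 and n6 = 0.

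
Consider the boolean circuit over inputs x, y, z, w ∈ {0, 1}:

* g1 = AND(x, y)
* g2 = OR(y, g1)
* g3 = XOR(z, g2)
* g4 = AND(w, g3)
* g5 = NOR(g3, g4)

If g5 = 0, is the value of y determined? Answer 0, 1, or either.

Both values of y occur among assignments with g5 = 0:
  y=0: x=0, y=0, z=1, w=0
  y=1: x=0, y=1, z=0, w=0

either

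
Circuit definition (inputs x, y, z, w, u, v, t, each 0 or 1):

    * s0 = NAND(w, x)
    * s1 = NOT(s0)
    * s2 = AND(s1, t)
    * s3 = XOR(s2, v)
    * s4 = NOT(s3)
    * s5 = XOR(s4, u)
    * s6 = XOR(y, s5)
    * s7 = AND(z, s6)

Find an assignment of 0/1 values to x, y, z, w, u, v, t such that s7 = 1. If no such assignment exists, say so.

s7 = AND(z, s6) must be 1, so both z = 1 and s6 = 1.
s6 = XOR(y, s5) must be 1, so y and s5 differ.
Check with x=1, y=0, z=1, w=0, u=1, v=1, t=1:
s0 = NAND(w, x) = NAND(0, 1) = 1
s1 = NOT(s0) = NOT 1 = 0
s2 = AND(s1, t) = AND(0, 1) = 0
s3 = XOR(s2, v) = XOR(0, 1) = 1
s4 = NOT(s3) = NOT 1 = 0
s5 = XOR(s4, u) = XOR(0, 1) = 1
s6 = XOR(y, s5) = XOR(0, 1) = 1
s7 = AND(z, s6) = AND(1, 1) = 1
So s7 = 1 as required.

x=1, y=0, z=1, w=0, u=1, v=1, t=1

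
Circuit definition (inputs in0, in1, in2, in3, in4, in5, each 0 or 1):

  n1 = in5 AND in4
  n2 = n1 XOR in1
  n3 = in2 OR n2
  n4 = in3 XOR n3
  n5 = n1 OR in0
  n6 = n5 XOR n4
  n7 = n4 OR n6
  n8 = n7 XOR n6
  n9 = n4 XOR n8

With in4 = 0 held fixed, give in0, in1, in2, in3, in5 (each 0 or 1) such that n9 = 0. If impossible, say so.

n9 = n4 XOR n8 must be 0, so n4 and n8 are equal.
Check with in4 = 0 and in0=0, in1=1, in2=1, in3=1, in5=0:
n1 = in5 AND in4 = 0 AND 0 = 0
n2 = n1 XOR in1 = 0 XOR 1 = 1
n3 = in2 OR n2 = 1 OR 1 = 1
n4 = in3 XOR n3 = 1 XOR 1 = 0
n5 = n1 OR in0 = 0 OR 0 = 0
n6 = n5 XOR n4 = 0 XOR 0 = 0
n7 = n4 OR n6 = 0 OR 0 = 0
n8 = n7 XOR n6 = 0 XOR 0 = 0
n9 = n4 XOR n8 = 0 XOR 0 = 0
So n9 = 0.

in0=0 in1=1 in2=1 in3=1 in5=0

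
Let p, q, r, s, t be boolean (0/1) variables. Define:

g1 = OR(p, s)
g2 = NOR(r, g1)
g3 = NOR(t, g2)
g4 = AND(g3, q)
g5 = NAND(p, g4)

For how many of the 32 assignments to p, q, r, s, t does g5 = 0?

4

g5 = NAND(p, g4) must be 0, so both p = 1 and g4 = 1.
g4 = AND(g3, q) must be 1, so both g3 = 1 and q = 1.
Enumerating the 32 input combinations, 4 give g5 = 0 and 28 give g5 = 1.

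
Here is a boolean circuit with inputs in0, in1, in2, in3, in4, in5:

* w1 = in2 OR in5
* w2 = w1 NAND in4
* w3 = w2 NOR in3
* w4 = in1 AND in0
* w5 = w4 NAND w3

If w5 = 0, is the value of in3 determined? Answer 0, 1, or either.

w5 = w4 NAND w3 must be 0, so both w4 = 1 and w3 = 1.
w4 = in1 AND in0 must be 1, so both in1 = 1 and in0 = 1.
w3 = w2 NOR in3 must be 1, so both w2 = 0 and in3 = 0.
Every assignment with w5 = 0 has in3 = 0; there are 3 such assignment(s).
  in0=1, in1=1, in2=0, in3=0, in4=1, in5=1
  in0=1, in1=1, in2=1, in3=0, in4=1, in5=0
  in0=1, in1=1, in2=1, in3=0, in4=1, in5=1

0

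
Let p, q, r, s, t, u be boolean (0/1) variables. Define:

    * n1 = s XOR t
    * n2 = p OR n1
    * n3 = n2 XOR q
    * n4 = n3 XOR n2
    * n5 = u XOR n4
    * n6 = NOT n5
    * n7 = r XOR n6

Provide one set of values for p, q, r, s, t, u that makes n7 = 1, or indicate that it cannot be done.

n7 = r XOR n6 must be 1, so r and n6 differ.
Check with p=1, q=0, r=0, s=0, t=0, u=0:
n1 = s XOR t = 0 XOR 0 = 0
n2 = p OR n1 = 1 OR 0 = 1
n3 = n2 XOR q = 1 XOR 0 = 1
n4 = n3 XOR n2 = 1 XOR 1 = 0
n5 = u XOR n4 = 0 XOR 0 = 0
n6 = NOT n5 = NOT 0 = 1
n7 = r XOR n6 = 0 XOR 1 = 1
So n7 = 1 as required.

p=1, q=0, r=0, s=0, t=0, u=0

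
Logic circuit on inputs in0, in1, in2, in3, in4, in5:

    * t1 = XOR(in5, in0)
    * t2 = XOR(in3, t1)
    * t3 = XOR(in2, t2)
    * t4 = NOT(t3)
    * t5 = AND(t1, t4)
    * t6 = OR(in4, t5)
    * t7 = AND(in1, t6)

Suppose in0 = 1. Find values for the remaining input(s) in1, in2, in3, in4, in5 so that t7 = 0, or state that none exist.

in1=0, in2=1, in3=0, in4=0, in5=1

t7 = AND(in1, t6) must be 0, so at least one of in1, t6 is 0.
Check with in0 = 1 and in1=0, in2=1, in3=0, in4=0, in5=1:
t1 = XOR(in5, in0) = XOR(1, 1) = 0
t2 = XOR(in3, t1) = XOR(0, 0) = 0
t3 = XOR(in2, t2) = XOR(1, 0) = 1
t4 = NOT(t3) = NOT 1 = 0
t5 = AND(t1, t4) = AND(0, 0) = 0
t6 = OR(in4, t5) = OR(0, 0) = 0
t7 = AND(in1, t6) = AND(0, 0) = 0
So t7 = 0.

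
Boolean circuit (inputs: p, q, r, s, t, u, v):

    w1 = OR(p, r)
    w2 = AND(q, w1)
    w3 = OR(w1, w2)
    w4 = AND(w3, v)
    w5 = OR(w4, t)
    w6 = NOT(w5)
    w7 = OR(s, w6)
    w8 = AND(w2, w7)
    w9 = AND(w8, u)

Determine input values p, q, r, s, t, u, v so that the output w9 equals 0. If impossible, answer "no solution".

w9 = AND(w8, u) must be 0, so at least one of w8, u is 0.
Check with p=1, q=1, r=0, s=1, t=0, u=0, v=0:
w1 = OR(p, r) = OR(1, 0) = 1
w2 = AND(q, w1) = AND(1, 1) = 1
w3 = OR(w1, w2) = OR(1, 1) = 1
w4 = AND(w3, v) = AND(1, 0) = 0
w5 = OR(w4, t) = OR(0, 0) = 0
w6 = NOT(w5) = NOT 0 = 1
w7 = OR(s, w6) = OR(1, 1) = 1
w8 = AND(w2, w7) = AND(1, 1) = 1
w9 = AND(w8, u) = AND(1, 0) = 0
So w9 = 0 as required.

p=1, q=1, r=0, s=1, t=0, u=0, v=0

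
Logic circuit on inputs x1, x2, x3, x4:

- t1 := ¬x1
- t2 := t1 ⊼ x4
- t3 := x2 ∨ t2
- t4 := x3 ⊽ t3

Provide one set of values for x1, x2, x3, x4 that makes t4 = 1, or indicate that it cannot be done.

t4 = x3 ⊽ t3 must be 1, so both x3 = 0 and t3 = 0.
t3 = x2 ∨ t2 must be 0, so both x2 = 0 and t2 = 0.
Check with x1=0, x2=0, x3=0, x4=1:
t1 = ¬x1 = ¬0 = 1
t2 = t1 ⊼ x4 = 1 ⊼ 1 = 0
t3 = x2 ∨ t2 = 0 ∨ 0 = 0
t4 = x3 ⊽ t3 = 0 ⊽ 0 = 1
So t4 = 1 as required.

x1=0, x2=0, x3=0, x4=1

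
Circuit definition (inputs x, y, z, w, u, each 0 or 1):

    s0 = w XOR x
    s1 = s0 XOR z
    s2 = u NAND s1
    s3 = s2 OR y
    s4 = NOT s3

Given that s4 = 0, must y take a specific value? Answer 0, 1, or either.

either

Both values of y occur among assignments with s4 = 0:
  y=0: x=0, y=0, z=0, w=0, u=0
  y=1: x=0, y=1, z=0, w=0, u=0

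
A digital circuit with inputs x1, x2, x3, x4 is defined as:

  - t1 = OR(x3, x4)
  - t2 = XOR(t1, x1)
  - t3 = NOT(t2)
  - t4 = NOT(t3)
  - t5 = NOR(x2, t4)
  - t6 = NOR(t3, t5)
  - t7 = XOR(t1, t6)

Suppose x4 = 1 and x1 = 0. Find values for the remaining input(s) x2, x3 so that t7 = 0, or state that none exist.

t7 = XOR(t1, t6) must be 0, so t1 and t6 are equal.
Check with x4 = 1 and x1 = 0 and x2=0, x3=0:
t1 = OR(x3, x4) = OR(0, 1) = 1
t2 = XOR(t1, x1) = XOR(1, 0) = 1
t3 = NOT(t2) = NOT 1 = 0
t4 = NOT(t3) = NOT 0 = 1
t5 = NOR(x2, t4) = NOR(0, 1) = 0
t6 = NOR(t3, t5) = NOR(0, 0) = 1
t7 = XOR(t1, t6) = XOR(1, 1) = 0
So t7 = 0.

x2=0, x3=0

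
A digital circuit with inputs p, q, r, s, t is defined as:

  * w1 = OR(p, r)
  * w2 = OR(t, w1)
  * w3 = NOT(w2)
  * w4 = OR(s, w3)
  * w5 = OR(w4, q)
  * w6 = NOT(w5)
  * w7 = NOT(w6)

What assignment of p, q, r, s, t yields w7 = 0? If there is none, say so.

p=1 q=0 r=0 s=0 t=1

w7 = NOT(w6) must be 0, so w6 = 1.
w6 = NOT(w5) must be 1, so w5 = 0.
w5 = OR(w4, q) must be 0, so both w4 = 0 and q = 0.
Check with p=1 q=0 r=0 s=0 t=1:
w1 = OR(p, r) = OR(1, 0) = 1
w2 = OR(t, w1) = OR(1, 1) = 1
w3 = NOT(w2) = NOT 1 = 0
w4 = OR(s, w3) = OR(0, 0) = 0
w5 = OR(w4, q) = OR(0, 0) = 0
w6 = NOT(w5) = NOT 0 = 1
w7 = NOT(w6) = NOT 1 = 0
So w7 = 0 as required.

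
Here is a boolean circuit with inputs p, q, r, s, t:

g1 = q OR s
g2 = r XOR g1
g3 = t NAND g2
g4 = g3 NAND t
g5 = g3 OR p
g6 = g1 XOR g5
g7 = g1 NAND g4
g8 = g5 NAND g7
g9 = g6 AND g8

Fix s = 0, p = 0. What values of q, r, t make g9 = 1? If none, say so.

g9 = g6 AND g8 must be 1, so both g6 = 1 and g8 = 1.
g6 = g1 XOR g5 must be 1, so g1 and g5 differ.
Check with s = 0, p = 0 and q=1, r=0, t=1:
g1 = q OR s = 1 OR 0 = 1
g2 = r XOR g1 = 0 XOR 1 = 1
g3 = t NAND g2 = 1 NAND 1 = 0
g4 = g3 NAND t = 0 NAND 1 = 1
g5 = g3 OR p = 0 OR 0 = 0
g6 = g1 XOR g5 = 1 XOR 0 = 1
g7 = g1 NAND g4 = 1 NAND 1 = 0
g8 = g5 NAND g7 = 0 NAND 0 = 1
g9 = g6 AND g8 = 1 AND 1 = 1
So g9 = 1.

q=1, r=0, t=1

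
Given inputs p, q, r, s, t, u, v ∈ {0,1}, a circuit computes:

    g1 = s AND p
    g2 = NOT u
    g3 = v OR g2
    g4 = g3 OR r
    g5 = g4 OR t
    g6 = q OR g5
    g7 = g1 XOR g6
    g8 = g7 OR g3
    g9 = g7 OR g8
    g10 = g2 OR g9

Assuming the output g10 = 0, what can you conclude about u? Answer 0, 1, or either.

1

g10 = g2 OR g9 must be 0, so both g2 = 0 and g9 = 0.
g2 = NOT u must be 0, so u = 1.
g9 = g7 OR g8 must be 0, so both g7 = 0 and g8 = 0.
Every assignment with g10 = 0 has u = 1; there are 10 such assignment(s).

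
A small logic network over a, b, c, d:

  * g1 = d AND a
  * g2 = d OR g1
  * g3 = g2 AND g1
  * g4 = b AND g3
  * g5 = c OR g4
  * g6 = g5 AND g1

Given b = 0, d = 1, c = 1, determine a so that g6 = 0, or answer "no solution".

a=0

g6 = g5 AND g1 must be 0, so at least one of g5, g1 is 0.
Check with b = 0, d = 1, c = 1 and a=0:
g1 = d AND a = 1 AND 0 = 0
g2 = d OR g1 = 1 OR 0 = 1
g3 = g2 AND g1 = 1 AND 0 = 0
g4 = b AND g3 = 0 AND 0 = 0
g5 = c OR g4 = 1 OR 0 = 1
g6 = g5 AND g1 = 1 AND 0 = 0
So g6 = 0.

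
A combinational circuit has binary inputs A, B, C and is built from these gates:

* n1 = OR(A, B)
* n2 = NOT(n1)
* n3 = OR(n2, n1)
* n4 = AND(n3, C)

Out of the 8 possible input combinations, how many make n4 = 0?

4

n4 = AND(n3, C) must be 0, so at least one of n3, C is 0.
Satisfying assignments:
  A=0, B=0, C=0
  A=0, B=1, C=0
  A=1, B=0, C=0
  A=1, B=1, C=0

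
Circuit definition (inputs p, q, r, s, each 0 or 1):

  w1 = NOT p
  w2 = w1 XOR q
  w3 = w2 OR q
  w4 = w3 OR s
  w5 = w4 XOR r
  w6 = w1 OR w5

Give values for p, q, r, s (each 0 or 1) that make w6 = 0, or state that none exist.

p=1, q=0, r=0, s=0

Check with p=1, q=0, r=0, s=0:
w1 = NOT p = NOT 1 = 0
w2 = w1 XOR q = 0 XOR 0 = 0
w3 = w2 OR q = 0 OR 0 = 0
w4 = w3 OR s = 0 OR 0 = 0
w5 = w4 XOR r = 0 XOR 0 = 0
w6 = w1 OR w5 = 0 OR 0 = 0
So w6 = 0 as required.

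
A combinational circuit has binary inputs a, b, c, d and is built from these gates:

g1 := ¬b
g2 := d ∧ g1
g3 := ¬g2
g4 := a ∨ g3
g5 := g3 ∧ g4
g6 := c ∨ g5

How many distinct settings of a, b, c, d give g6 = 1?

g6 = c ∨ g5 must be 1, so at least one of c, g5 is 1.
Enumerating the 16 input combinations, 14 give g6 = 1 and 2 give g6 = 0.

14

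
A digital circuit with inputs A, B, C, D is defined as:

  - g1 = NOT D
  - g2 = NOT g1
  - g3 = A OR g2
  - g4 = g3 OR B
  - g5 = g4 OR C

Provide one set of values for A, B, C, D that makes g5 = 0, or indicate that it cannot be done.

g5 = g4 OR C must be 0, so both g4 = 0 and C = 0.
g4 = g3 OR B must be 0, so both g3 = 0 and B = 0.
g3 = A OR g2 must be 0, so both A = 0 and g2 = 0.
Check with A=0 B=0 C=0 D=0:
g1 = NOT D = NOT 0 = 1
g2 = NOT g1 = NOT 1 = 0
g3 = A OR g2 = 0 OR 0 = 0
g4 = g3 OR B = 0 OR 0 = 0
g5 = g4 OR C = 0 OR 0 = 0
So g5 = 0 as required.

A=0 B=0 C=0 D=0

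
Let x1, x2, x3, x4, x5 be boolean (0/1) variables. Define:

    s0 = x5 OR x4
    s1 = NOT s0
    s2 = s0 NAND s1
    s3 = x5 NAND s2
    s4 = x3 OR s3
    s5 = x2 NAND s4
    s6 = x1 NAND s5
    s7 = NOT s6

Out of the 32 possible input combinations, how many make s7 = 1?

10

s7 = NOT s6 must be 1, so s6 = 0.
s6 = x1 NAND s5 must be 0, so both x1 = 1 and s5 = 1.
Enumerating the 32 input combinations, 10 give s7 = 1 and 22 give s7 = 0.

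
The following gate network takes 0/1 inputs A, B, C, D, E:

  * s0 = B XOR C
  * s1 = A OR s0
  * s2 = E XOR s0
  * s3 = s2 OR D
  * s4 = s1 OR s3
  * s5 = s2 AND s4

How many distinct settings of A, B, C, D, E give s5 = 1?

s5 = s2 AND s4 must be 1, so both s2 = 1 and s4 = 1.
s2 = E XOR s0 must be 1, so E and s0 differ.
Enumerating the 32 input combinations, 16 give s5 = 1 and 16 give s5 = 0.

16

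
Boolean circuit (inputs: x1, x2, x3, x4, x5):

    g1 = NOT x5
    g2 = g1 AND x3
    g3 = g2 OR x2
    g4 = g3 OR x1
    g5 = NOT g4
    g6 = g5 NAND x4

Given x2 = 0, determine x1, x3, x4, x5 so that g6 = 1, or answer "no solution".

x1=1, x3=0, x4=1, x5=0

Check with x2 = 0 and x1=1, x3=0, x4=1, x5=0:
g1 = NOT x5 = NOT 0 = 1
g2 = g1 AND x3 = 1 AND 0 = 0
g3 = g2 OR x2 = 0 OR 0 = 0
g4 = g3 OR x1 = 0 OR 1 = 1
g5 = NOT g4 = NOT 1 = 0
g6 = g5 NAND x4 = 0 NAND 1 = 1
So g6 = 1.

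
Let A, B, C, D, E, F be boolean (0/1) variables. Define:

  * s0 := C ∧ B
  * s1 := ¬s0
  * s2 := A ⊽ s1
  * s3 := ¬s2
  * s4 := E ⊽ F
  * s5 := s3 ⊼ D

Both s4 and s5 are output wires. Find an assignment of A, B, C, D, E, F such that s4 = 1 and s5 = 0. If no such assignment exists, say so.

A=0, B=0, C=0, D=1, E=0, F=0

Check with A=0, B=0, C=0, D=1, E=0, F=0:
s0 = C ∧ B = 0 ∧ 0 = 0
s1 = ¬s0 = ¬0 = 1
s2 = A ⊽ s1 = 0 ⊽ 1 = 0
s3 = ¬s2 = ¬0 = 1
s4 = E ⊽ F = 0 ⊽ 0 = 1
s5 = s3 ⊼ D = 1 ⊼ 1 = 0
So s4 = 1 and s5 = 0.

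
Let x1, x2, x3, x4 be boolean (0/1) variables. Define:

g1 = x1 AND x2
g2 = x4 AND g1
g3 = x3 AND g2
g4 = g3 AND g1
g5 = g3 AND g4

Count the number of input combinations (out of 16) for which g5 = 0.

15

g5 = g3 AND g4 must be 0, so at least one of g3, g4 is 0.
Enumerating the 16 input combinations, 15 give g5 = 0 and 1 give g5 = 1.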